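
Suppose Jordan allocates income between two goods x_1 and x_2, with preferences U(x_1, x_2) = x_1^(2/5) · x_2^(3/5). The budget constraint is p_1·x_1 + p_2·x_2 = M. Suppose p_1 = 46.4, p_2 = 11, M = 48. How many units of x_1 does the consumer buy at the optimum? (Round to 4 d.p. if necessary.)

MU_x_1/MU_x_2 = (0.4·x_2)/(0.6·x_1); tangency sets this equal to p_1/p_2.
Rearranging, p_2·x_2 = (3/2)·p_1·x_1. Substituting into the budget gives p_1·x_1·(1 + (3/2)) = M.
Demand: x_1*(p_1,p_2,M) = 0.4·M/p_1 and x_2* = 0.6·M/p_2.
At p_1=46.4, p_2=11, M=48: x_1* = 0.4·48/46.4 = 0.4138.

x_1* = 0.4138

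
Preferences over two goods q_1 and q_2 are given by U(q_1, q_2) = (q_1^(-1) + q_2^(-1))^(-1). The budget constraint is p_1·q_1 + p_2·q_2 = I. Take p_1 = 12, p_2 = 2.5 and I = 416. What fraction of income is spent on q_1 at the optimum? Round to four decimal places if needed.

share on q_1 = 0.6866

MRS = MU_q_1/MU_q_2 = (q_2/q_1)^(2). Set equal to p_1/p_2.
Solve for the ratio: q_2/q_1 = [p_1/p_2]^(0.5).
Substitute q_2 = (q_2/q_1)·q_1 into the budget: q_1* = I/(p_1 + p_2·(q_2/q_1)).
Numerically q_2/q_1 = 2.19089, so q_1* = 416/(12 + 2.5·2.19089) = 23.8024 and q_2* = 2.19089·23.8024 = 52.1485.
Expenditure on q_1: 12·23.8024 = 285.6289; share = 0.6866.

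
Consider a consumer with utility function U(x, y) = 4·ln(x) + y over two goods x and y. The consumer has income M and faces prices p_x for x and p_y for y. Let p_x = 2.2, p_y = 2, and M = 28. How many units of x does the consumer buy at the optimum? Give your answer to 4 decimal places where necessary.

Set MRS = p_x/p_y: (4/x)/1 = p_x/p_y.
So x*(p_x,p_y) = 4·p_y/p_x, independent of income; and y* = (M − 4·p_y)/p_y.
At the given prices: x* = 4·2/2.2 = 3.6364.

x* = 3.6364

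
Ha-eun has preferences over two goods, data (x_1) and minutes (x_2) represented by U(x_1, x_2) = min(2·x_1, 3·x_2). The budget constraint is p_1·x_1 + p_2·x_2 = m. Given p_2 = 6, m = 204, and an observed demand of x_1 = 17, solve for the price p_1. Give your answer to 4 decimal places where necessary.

p_1 = 8

Leontief preferences: the optimum is at the kink where x_1/3 = x_2/2, i.e. x_2 = (2/3)·x_1.
Budget: p_1·x_1 + p_2·(2/3)·x_1 = m, so (3·p_1 + 2·p_2)·x_1 = 3·m.
Demand: x_1*(p_1,p_2,m) = 3·m/(3·p_1 + 2·p_2), x_2* = 2·m/(3·p_1 + 2·p_2).
Set x_1* = 17 in the demand function and solve for p_1: p_1 = 8.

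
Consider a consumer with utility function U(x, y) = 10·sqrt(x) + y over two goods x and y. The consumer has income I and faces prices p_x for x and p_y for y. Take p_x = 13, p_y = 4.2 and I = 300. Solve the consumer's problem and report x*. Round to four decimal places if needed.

MU_x = 5/√x, MU_y = 1. Tangency: 5/√x = p_x/p_y.
Solve: √x = 5·p_y/p_x, so x*(p_x,p_y) = (5·p_y/p_x)², and y* = (I − p_x·x*)/p_y.
Plugging in: x* = (5·4.2/13)² = 2.6095.

x* = 2.6095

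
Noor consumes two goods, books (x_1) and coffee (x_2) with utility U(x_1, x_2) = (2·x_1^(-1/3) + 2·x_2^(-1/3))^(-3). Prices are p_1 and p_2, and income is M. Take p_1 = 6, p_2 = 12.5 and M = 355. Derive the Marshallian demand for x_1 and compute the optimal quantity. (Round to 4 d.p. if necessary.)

x_1* = 26.8768

MU_x_1 ∝ 2·x_1^(-4/3), MU_x_2 ∝ 2·x_2^(-4/3), so MRS = (x_2/x_1)^(4/3) = p_1/p_2.
Solve for the ratio: x_2/x_1 = [p_1/p_2]^(0.75).
With the ratio pinned down, the budget gives x_1* = M/(p_1 + p_2·(x_2/x_1)) and x_2* = (x_2/x_1)·x_1*.
Numerically x_2/x_1 = 0.576675, so x_1* = 355/(6 + 12.5·0.576675) = 26.8768.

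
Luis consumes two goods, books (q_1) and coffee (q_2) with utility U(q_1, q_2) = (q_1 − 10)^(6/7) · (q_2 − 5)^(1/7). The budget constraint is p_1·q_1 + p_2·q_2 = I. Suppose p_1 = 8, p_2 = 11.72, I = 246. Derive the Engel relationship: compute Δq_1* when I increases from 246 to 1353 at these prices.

Δq_1* = 118.6071

MRS = 6·(q_2−5)/(q_1−10). Tangency with p_1/p_2 gives q_2−5 = (1/6)·(p_1/p_2)·(q_1−10).
Substituting into the budget: q_1* = 10 + 6/7·(I − 10·p_1 − 5·p_2)/p_1, and q_2* = 5 + 1/7·(…)/p_2.
Discretionary income = 246 − 10·8 − 5·11.72 = 107.4; q_1* = 10 + 6/7·107.4/8 = 21.5071.
At I' = 1353: q_1* = 140.1143. Change: 140.1143 − 21.5071 = 118.6071.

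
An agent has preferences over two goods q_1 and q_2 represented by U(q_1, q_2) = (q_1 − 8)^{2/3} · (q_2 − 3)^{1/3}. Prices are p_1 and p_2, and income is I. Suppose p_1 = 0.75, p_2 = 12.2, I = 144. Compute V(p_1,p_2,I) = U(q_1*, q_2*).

V = 28.2342

This is Cobb-Douglas in (q_1−8, q_2−3): tangency gives 2/3·p_2·(q_2−3) = 1/3·p_1·(q_1−8).
Substituting into the budget: q_1* = 8 + 2/3·(I − 8·p_1 − 3·p_2)/p_1, and q_2* = 3 + 1/3·(…)/p_2.
Discretionary income = 144 − 8·0.75 − 3·12.2 = 101.4; q_1* = 8 + 2/3·101.4/0.75 = 98.1333; q_2* = 3 + 1/3·101.4/12.2 = 5.7705.
Utility at the optimum: U(98.1333, 5.7705) = 28.2342.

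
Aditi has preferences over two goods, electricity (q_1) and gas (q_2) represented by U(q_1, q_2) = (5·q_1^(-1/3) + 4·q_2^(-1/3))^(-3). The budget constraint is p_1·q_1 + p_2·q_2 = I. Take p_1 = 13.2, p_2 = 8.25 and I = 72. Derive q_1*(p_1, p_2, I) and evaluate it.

q_1* = 3.1131

MU_q_1 ∝ 5·q_1^(-4/3), MU_q_2 ∝ 4·q_2^(-4/3), so MRS = (5/4)·(q_2/q_1)^(4/3) = p_1/p_2.
Hence q_2/q_1 = ((4/5)·p_1/p_2)^(1/(4/3)), i.e. raised to the 0.75 power.
With the ratio pinned down, the budget gives q_1* = I/(p_1 + p_2·(q_2/q_1)) and q_2* = (q_2/q_1)·q_1*.
Numerically q_2/q_1 = 1.203393, so q_1* = 72/(13.2 + 8.25·1.203393) = 3.1131.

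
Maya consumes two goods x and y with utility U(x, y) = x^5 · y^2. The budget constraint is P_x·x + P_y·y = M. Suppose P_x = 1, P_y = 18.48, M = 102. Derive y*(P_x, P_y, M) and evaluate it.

y* = 1.577

Tangency: MRS = (5/2)·y/x = P_x/P_y.
So 5·P_y·y = 2·P_x·x; combined with the budget, a share 5/7 of income goes to x.
Demand: x*(P_x,P_y,M) = 5/7·M/P_x and y* = 2/7·M/P_y.
At P_x=1, P_y=18.48, M=102: y* = 2/7·102/18.48 = 1.577.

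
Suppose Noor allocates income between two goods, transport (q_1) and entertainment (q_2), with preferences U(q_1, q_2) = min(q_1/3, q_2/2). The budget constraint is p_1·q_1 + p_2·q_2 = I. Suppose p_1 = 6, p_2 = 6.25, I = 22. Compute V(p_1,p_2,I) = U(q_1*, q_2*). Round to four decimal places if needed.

With perfect complements, no substitution: consume in ratio q_1:q_2 = 3:2.
Budget: p_1·q_1 + p_2·(2/3)·q_1 = I, so (3·p_1 + 2·p_2)·q_1 = 3·I.
Demand: q_1*(p_1,p_2,I) = 3·I/(3·p_1 + 2·p_2), q_2* = 2·I/(3·p_1 + 2·p_2).
Here 3·6 + 2·6.25 = 30.5, giving q_1* = 2.1639 and q_2* = 1.4426.
Utility at the optimum: U(2.1639, 1.4426) = 0.7213.

V = 0.7213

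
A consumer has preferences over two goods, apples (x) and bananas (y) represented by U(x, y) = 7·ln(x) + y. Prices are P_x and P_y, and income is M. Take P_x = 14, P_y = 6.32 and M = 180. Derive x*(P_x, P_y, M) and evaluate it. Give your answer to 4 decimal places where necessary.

MU_x = 7/x, MU_y = 1. Tangency: 7/x = P_x/P_y.
So x*(P_x,P_y) = 7·P_y/P_x, independent of income; and y* = (M − 7·P_y)/P_y.
At the given prices: x* = 7·6.32/14 = 3.16.

x* = 3.16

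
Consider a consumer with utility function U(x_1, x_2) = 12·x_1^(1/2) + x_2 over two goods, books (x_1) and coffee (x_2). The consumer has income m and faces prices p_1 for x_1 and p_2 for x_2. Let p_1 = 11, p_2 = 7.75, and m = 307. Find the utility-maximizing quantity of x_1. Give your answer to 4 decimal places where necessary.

Solve: √x_1 = 6·p_2/p_1, so x_1*(p_1,p_2) = (6·p_2/p_1)², and x_2* = (m − p_1·x_1*)/p_2.
Plugging in: x_1* = (6·7.75/11)² = 17.8698.

x_1* = 17.8698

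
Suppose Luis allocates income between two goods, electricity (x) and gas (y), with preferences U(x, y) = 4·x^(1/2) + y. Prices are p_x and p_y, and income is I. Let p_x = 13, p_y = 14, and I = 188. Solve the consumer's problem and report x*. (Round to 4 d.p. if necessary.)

MU_x = 2/√x, MU_y = 1. Tangency: 2/√x = p_x/p_y.
Solve: √x = 2·p_y/p_x, so x*(p_x,p_y) = (2·p_y/p_x)², and y* = (I − p_x·x*)/p_y.
Plugging in: x* = (2·14/13)² = 4.6391.

x* = 4.6391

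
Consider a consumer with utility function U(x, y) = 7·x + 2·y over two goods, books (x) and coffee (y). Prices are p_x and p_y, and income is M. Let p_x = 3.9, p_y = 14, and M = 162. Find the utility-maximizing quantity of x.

x* = 41.5385

Perfect substitutes: compare marginal utility per dollar. 7/p_x vs 2/p_y → 1.7949 vs 0.1429.
x gives more utility per dollar, so spend all income on x: x* = M/p_x, y* = 0.
Numerically: x* = 41.5385, y* = 0.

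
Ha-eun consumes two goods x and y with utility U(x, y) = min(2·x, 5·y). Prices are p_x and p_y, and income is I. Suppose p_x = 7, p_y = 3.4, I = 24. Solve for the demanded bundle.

Demand: x*(p_x,p_y,I) = 5·I/(5·p_x + 2·p_y), y* = 2·I/(5·p_x + 2·p_y).
Here 5·7 + 2·3.4 = 41.8, giving x* = 2.8708 and y* = 1.1483.

x* = 2.8708, y* = 1.1483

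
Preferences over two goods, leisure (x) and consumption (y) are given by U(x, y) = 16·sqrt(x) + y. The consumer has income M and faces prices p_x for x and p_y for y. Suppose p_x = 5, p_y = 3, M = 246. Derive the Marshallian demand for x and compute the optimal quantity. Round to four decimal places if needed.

Set MRS = p_x/p_y: 8·x^(−1/2) = p_x/p_y.
Solve: √x = 8·p_y/p_x, so x*(p_x,p_y) = (8·p_y/p_x)², and y* = (M − p_x·x*)/p_y.
Plugging in: x* = (8·3/5)² = 23.04.

x* = 23.04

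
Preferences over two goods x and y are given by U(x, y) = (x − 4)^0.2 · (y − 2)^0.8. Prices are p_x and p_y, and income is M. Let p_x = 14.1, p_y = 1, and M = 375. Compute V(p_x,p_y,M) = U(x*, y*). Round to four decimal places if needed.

This is Cobb-Douglas in (x−4, y−2): tangency gives 0.2·p_y·(y−2) = 0.8·p_x·(x−4).
Substituting into the budget: x* = 4 + 0.2·(M − 4·p_x − 2·p_y)/p_x, and y* = 2 + 0.8·(…)/p_y.
Discretionary income = 375 − 4·14.1 − 2·1 = 316.6; x* = 4 + 0.2·316.6/14.1 = 8.4908; y* = 2 + 0.8·316.6/1 = 255.28.
Utility at the optimum: U(8.4908, 255.28) = 113.0694.

V = 113.0694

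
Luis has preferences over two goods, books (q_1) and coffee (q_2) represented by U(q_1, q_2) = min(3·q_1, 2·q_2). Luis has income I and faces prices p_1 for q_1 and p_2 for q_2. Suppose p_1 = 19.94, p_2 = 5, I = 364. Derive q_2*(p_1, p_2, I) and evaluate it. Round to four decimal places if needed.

q_2* = 19.898

With perfect complements, no substitution: consume in ratio q_1:q_2 = 2:3.
Budget: p_1·q_1 + p_2·(3/2)·q_1 = I, so (2·p_1 + 3·p_2)·q_1 = 2·I.
Demand: q_1*(p_1,p_2,I) = 2·I/(2·p_1 + 3·p_2), q_2* = 3·I/(2·p_1 + 3·p_2).
Here 2·19.94 + 3·5 = 54.88, giving q_2* = 19.898.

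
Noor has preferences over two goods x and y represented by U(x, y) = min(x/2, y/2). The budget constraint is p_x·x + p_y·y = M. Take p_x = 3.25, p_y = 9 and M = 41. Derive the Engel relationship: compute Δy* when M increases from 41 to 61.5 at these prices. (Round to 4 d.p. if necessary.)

Leontief preferences: the optimum is at the kink where x/2 = y/2, i.e. y = x.
Budget: p_x·x + p_y·x = M, so (2·p_x + 2·p_y)·x = 2·M.
Demand: x*(p_x,p_y,M) = 2·M/(2·p_x + 2·p_y), y* = 2·M/(2·p_x + 2·p_y).
Here 2·3.25 + 2·9 = 24.5, giving y* = 3.3469.
At M' = 61.5: y* = 5.0204. Change: 5.0204 − 3.3469 = 1.6735.

Δy* = 1.6735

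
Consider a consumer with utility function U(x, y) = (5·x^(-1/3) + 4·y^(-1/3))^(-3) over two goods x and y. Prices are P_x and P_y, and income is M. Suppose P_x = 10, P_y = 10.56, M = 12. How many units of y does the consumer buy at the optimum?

y* = 0.5246

MU_x ∝ 5·x^(-4/3), MU_y ∝ 4·y^(-4/3), so MRS = (5/4)·(y/x)^(4/3) = P_x/P_y.
Solve for the ratio: y/x = [(4/5)·P_x/P_y]^(0.75).
With the ratio pinned down, the budget gives x* = M/(P_x + P_y·(y/x)) and y* = (y/x)·x*.
Numerically y/x = 0.812025, so x* = 12/(10 + 10.56·0.812025) = 0.646 and y* = 0.812025·0.646 = 0.5246.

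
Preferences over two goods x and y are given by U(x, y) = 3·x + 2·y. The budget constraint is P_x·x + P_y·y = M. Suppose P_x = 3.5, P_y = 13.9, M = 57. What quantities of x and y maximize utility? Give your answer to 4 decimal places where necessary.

x* = 16.2857, y* = 0

x gives more utility per dollar, so spend all income on x: x* = M/P_x, y* = 0.
Numerically: x* = 16.2857, y* = 0.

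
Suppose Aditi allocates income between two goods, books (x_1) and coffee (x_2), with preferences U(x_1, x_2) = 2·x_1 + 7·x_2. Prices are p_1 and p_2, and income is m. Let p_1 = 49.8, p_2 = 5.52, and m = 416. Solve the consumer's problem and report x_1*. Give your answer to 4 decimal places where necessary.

Linear utility — the consumer picks whichever good has higher MU/price: 2/49.8 = 0.0402 vs 7/5.52 = 1.2681.
x_2 gives more utility per dollar, so spend all income on x_2: x_2* = m/p_2, x_1* = 0.
Numerically: x_1* = 0, x_2* = 75.3623.

x_1* = 0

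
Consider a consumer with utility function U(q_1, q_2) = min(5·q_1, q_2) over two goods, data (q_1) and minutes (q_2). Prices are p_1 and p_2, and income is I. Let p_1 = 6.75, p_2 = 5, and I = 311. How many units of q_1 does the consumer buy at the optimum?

Demand: q_1*(p_1,p_2,I) = I/(p_1 + 5·p_2), q_2* = 5·I/(p_1 + 5·p_2).
Here 6.75 + 5·5 = 31.75, giving q_1* = 9.7953.

q_1* = 9.7953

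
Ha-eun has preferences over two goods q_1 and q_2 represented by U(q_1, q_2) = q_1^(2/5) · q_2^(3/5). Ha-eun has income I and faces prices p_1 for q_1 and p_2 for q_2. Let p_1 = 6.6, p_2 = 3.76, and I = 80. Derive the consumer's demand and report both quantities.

q_1* = 4.8485, q_2* = 12.766

Demand: q_1*(p_1,p_2,I) = 0.4·I/p_1 and q_2* = 0.6·I/p_2.
At p_1=6.6, p_2=3.76, I=80: q_1* = 0.4·80/6.6 = 4.8485, q_2* = 12.766.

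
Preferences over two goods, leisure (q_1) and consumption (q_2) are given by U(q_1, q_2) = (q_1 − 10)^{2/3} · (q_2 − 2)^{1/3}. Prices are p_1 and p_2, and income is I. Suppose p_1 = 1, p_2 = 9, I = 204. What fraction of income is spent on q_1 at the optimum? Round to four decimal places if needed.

Discretionary income = 204 − 10·1 − 2·9 = 176; q_1* = 10 + 2/3·176/1 = 127.3333; q_2* = 2 + 1/3·176/9 = 8.5185.
Expenditure on q_1: 1·127.3333 = 127.3333; share = 0.6242.

share on q_1 = 0.6242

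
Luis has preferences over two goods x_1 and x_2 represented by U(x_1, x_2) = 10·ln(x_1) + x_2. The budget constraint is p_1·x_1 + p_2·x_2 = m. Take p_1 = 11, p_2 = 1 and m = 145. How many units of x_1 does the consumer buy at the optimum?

MU_x_1 = 10/x_1, MU_x_2 = 1. Tangency: 10/x_1 = p_1/p_2.
So x_1*(p_1,p_2) = 10·p_2/p_1, independent of income; and x_2* = (m − 10·p_2)/p_2.
At the given prices: x_1* = 10·1/11 = 0.9091.

x_1* = 0.9091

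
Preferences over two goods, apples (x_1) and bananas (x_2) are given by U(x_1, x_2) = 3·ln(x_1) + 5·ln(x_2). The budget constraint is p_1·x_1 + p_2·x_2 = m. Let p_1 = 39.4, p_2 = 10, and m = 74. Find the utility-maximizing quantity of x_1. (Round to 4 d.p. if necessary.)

Tangency: MRS = (3/5)·x_2/x_1 = p_1/p_2.
So 3·p_2·x_2 = 5·p_1·x_1; combined with the budget, a share 0.375 of income goes to x_1.
Demand: x_1*(p_1,p_2,m) = 0.375·m/p_1 and x_2* = 0.625·m/p_2.
At p_1=39.4, p_2=10, m=74: x_1* = 0.375·74/39.4 = 0.7043.

x_1* = 0.7043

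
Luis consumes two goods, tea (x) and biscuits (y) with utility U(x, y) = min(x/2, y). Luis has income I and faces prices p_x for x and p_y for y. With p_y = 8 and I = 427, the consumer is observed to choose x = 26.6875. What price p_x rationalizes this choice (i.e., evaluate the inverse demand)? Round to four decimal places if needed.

With perfect complements, no substitution: consume in ratio x:y = 2:1.
Budget: p_x·x + p_y·(1/2)·x = I, so (2·p_x + p_y)·x = 2·I.
Demand: x*(p_x,p_y,I) = 2·I/(2·p_x + p_y), y* = I/(2·p_x + p_y).
Set x* = 26.6875 in the demand function and solve for p_x: p_x = 12.

p_x = 12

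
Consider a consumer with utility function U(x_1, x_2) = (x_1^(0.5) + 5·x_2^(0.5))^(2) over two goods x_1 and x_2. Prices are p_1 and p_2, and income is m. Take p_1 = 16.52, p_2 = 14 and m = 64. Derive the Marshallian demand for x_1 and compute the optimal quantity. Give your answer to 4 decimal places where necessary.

x_1* = 0.127

With the ratio pinned down, the budget gives x_1* = m/(p_1 + p_2·(x_2/x_1)) and x_2* = (x_2/x_1)·x_1*.
Numerically x_2/x_1 = 34.81, so x_1* = 64/(16.52 + 14·34.81) = 0.127.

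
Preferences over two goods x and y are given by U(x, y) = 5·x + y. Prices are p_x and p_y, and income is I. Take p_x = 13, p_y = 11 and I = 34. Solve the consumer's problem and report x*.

x* = 2.6154

Linear utility — the consumer picks whichever good has higher MU/price: 5/13 = 0.3846 vs 1/11 = 0.0909.
x gives more utility per dollar, so spend all income on x: x* = I/p_x, y* = 0.
Numerically: x* = 2.6154, y* = 0.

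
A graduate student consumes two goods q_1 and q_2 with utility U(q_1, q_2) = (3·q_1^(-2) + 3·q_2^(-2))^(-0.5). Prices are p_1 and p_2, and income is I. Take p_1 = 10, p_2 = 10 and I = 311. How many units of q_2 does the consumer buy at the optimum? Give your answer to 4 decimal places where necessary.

From the CES first-order condition, (q_2/q_1)^(3) = p_1/p_2.
Hence q_2/q_1 = (p_1/p_2)^(1/(3)), i.e. raised to the 1/3 power.
Substitute q_2 = (q_2/q_1)·q_1 into the budget: q_1* = I/(p_1 + p_2·(q_2/q_1)).
Numerically q_2/q_1 = 1, so q_1* = 311/(10 + 10·1) = 15.55 and q_2* = 1·15.55 = 15.55.

q_2* = 15.55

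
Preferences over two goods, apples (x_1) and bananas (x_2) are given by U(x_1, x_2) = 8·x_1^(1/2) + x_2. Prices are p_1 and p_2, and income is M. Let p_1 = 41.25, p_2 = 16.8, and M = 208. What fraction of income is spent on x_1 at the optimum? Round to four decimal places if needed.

Utility is quasi-linear in x_2; the FOC for x_1 is 4/√x_1 = p_1/p_2.
Solve: √x_1 = 4·p_2/p_1, so x_1*(p_1,p_2) = (4·p_2/p_1)², and x_2* = (M − p_1·x_1*)/p_2.
Plugging in: x_1* = (4·16.8/41.25)² = 2.6539, x_2* = 5.8646.
Expenditure on x_1: 41.25·2.6539 = 109.4749; share = 0.5263.

share on x_1 = 0.5263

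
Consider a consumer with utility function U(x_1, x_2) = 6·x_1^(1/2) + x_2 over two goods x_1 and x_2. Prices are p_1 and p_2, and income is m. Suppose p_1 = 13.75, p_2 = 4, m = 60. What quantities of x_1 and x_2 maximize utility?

x_1* = 0.7617, x_2* = 12.3818

Utility is quasi-linear in x_2; the FOC for x_1 is 3/√x_1 = p_1/p_2.
Thus x_1* = (3·p_2/p_1)² — independent of m — with the rest of income spent on x_2.
Plugging in: x_1* = (3·4/13.75)² = 0.7617, x_2* = 12.3818.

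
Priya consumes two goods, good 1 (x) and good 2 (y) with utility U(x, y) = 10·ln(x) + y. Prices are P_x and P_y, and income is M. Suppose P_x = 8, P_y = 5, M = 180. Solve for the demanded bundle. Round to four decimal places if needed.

x* = 6.25, y* = 26

At the given prices: x* = 10·5/8 = 6.25, and y* = 26.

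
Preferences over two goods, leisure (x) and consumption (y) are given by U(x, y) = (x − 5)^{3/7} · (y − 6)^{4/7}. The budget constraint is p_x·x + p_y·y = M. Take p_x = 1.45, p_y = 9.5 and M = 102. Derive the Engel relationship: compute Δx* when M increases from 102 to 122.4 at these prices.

Substituting into the budget: x* = 5 + 3/7·(M − 5·p_x − 6·p_y)/p_x, and y* = 6 + 4/7·(…)/p_y.
Discretionary income = 102 − 5·1.45 − 6·9.5 = 37.75; x* = 5 + 3/7·37.75/1.45 = 16.1576.
At M' = 122.4: x* = 22.1872. Change: 22.1872 − 16.1576 = 6.0296.

Δx* = 6.0296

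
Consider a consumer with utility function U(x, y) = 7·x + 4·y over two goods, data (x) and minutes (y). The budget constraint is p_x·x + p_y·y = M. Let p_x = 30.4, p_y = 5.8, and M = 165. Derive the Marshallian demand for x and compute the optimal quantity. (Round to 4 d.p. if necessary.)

Linear utility — the consumer picks whichever good has higher MU/price: 7/30.4 = 0.2303 vs 4/5.8 = 0.6897.
y gives more utility per dollar, so spend all income on y: y* = M/p_y, x* = 0.
Numerically: x* = 0, y* = 28.4483.

x* = 0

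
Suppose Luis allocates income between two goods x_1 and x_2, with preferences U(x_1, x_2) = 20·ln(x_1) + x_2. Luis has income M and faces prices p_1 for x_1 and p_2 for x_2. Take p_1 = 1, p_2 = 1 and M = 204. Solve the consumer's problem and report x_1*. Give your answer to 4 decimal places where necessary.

MU_x_1 = 20/x_1, MU_x_2 = 1. Tangency: 20/x_1 = p_1/p_2.
So x_1*(p_1,p_2) = 20·p_2/p_1, independent of income; and x_2* = (M − 20·p_2)/p_2.
At the given prices: x_1* = 20·1/1 = 20.

x_1* = 20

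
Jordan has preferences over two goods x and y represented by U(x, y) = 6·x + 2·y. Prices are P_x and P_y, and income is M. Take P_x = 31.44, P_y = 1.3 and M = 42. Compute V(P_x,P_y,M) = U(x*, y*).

Perfect substitutes: compare marginal utility per dollar. 6/P_x vs 2/P_y → 0.1908 vs 1.5385.
y gives more utility per dollar, so spend all income on y: y* = M/P_y, x* = 0.
Numerically: x* = 0, y* = 32.3077.
Utility at the optimum: U(0, 32.3077) = 64.6154.

V = 64.6154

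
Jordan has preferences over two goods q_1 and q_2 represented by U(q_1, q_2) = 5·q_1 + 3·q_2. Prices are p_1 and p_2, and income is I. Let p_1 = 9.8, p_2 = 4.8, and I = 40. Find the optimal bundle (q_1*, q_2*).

Linear utility — the consumer picks whichever good has higher MU/price: 5/9.8 = 0.5102 vs 3/4.8 = 0.625.
q_2 gives more utility per dollar, so spend all income on q_2: q_2* = I/p_2, q_1* = 0.
Numerically: q_1* = 0, q_2* = 8.3333.

q_1* = 0, q_2* = 8.3333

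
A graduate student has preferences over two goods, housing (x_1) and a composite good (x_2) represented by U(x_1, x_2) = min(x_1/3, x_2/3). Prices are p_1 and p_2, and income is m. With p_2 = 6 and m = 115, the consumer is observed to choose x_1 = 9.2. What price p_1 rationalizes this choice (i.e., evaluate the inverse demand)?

With perfect complements, no substitution: consume in ratio x_1:x_2 = 3:3.
Budget: p_1·x_1 + p_2·x_1 = m, so (3·p_1 + 3·p_2)·x_1 = 3·m.
Demand: x_1*(p_1,p_2,m) = 3·m/(3·p_1 + 3·p_2), x_2* = 3·m/(3·p_1 + 3·p_2).
Set x_1* = 9.2 in the demand function and solve for p_1: p_1 = 6.5.

p_1 = 6.5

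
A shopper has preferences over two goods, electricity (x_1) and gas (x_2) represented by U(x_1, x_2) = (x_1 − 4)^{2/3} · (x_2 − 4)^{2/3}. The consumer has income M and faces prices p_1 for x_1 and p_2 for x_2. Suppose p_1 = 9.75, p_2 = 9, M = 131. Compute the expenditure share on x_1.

share on x_1 = 0.5115

MRS = (x_2−4)/(x_1−4). Tangency with p_1/p_2 gives x_2−4 = (p_1/p_2)·(x_1−4).
Substituting into the budget: x_1* = 4 + 0.5·(M − 4·p_1 − 4·p_2)/p_1, and x_2* = 4 + 0.5·(…)/p_2.
Discretionary income = 131 − 4·9.75 − 4·9 = 56; x_1* = 4 + 0.5·56/9.75 = 6.8718; x_2* = 4 + 0.5·56/9 = 7.1111.
Expenditure on x_1: 9.75·6.8718 = 67; share = 0.5115.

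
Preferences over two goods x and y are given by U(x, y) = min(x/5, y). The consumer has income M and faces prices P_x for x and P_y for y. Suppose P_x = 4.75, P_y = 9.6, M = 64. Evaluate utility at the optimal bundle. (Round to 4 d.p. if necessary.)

V = 1.919

Leontief preferences: the optimum is at the kink where x/5 = y/1, i.e. y = (1/5)·x.
Budget: P_x·x + P_y·(1/5)·x = M, so (5·P_x + P_y)·x = 5·M.
Demand: x*(P_x,P_y,M) = 5·M/(5·P_x + P_y), y* = M/(5·P_x + P_y).
Here 5·4.75 + 9.6 = 33.35, giving x* = 9.5952 and y* = 1.919.
Utility at the optimum: U(9.5952, 1.919) = 1.919.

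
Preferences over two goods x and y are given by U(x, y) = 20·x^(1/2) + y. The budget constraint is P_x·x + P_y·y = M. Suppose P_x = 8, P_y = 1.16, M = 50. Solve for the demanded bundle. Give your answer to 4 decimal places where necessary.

x* = 2.1025, y* = 28.6034

Utility is quasi-linear in y; the FOC for x is 10/√x = P_x/P_y.
Thus x* = (10·P_y/P_x)² — independent of M — with the rest of income spent on y.
Plugging in: x* = (10·1.16/8)² = 2.1025, y* = 28.6034.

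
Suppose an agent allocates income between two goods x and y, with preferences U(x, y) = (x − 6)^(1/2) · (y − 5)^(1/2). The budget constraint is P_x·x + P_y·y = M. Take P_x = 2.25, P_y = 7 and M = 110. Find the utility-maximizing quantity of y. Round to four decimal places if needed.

y* = 9.3929

MRS = (y−5)/(x−6). Tangency with P_x/P_y gives y−5 = (P_x/P_y)·(x−6).
Substituting into the budget: x* = 6 + 0.5·(M − 6·P_x − 5·P_y)/P_x, and y* = 5 + 0.5·(…)/P_y.
Discretionary income = 110 − 6·2.25 − 5·7 = 61.5; y* = 5 + 0.5·61.5/7 = 9.3929.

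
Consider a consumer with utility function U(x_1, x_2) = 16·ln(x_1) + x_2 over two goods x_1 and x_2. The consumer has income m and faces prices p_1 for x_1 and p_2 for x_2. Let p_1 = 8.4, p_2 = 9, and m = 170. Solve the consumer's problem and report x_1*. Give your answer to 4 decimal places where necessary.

x_1* = 17.1429

MU_x_1 = 16/x_1, MU_x_2 = 1. Tangency: 16/x_1 = p_1/p_2.
So x_1*(p_1,p_2) = 16·p_2/p_1, independent of income; and x_2* = (m − 16·p_2)/p_2.
At the given prices: x_1* = 16·9/8.4 = 17.1429.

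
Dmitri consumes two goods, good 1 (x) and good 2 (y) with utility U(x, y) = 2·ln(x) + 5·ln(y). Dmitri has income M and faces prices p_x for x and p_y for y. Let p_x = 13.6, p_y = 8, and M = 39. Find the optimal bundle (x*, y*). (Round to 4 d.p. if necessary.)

At p_x=13.6, p_y=8, M=39: x* = 2/7·39/13.6 = 0.8193, y* = 3.4821.

x* = 0.8193, y* = 3.4821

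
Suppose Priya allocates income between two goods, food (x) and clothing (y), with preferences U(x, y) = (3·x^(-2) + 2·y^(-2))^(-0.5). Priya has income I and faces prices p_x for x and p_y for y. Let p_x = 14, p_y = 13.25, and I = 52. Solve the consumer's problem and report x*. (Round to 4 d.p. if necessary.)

x* = 2.0163

MU_x ∝ 3·x^(-3), MU_y ∝ 2·y^(-3), so MRS = (3/2)·(y/x)^(3) = p_x/p_y.
Solve for the ratio: y/x = [(2/3)·p_x/p_y]^(1/3).
With the ratio pinned down, the budget gives x* = I/(p_x + p_y·(y/x)) and y* = (y/x)·x*.
Numerically y/x = 0.889762, so x* = 52/(14 + 13.25·0.889762) = 2.0163.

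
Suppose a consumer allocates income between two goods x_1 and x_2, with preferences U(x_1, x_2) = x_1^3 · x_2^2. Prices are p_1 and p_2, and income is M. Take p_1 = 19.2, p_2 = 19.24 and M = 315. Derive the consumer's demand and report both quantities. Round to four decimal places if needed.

x_1* = 9.8438, x_2* = 6.5489

Tangency: MRS = (3/2)·x_2/x_1 = p_1/p_2.
So 3·p_2·x_2 = 2·p_1·x_1; combined with the budget, a share 0.6 of income goes to x_1.
Demand: x_1*(p_1,p_2,M) = 0.6·M/p_1 and x_2* = 0.4·M/p_2.
At p_1=19.2, p_2=19.24, M=315: x_1* = 0.6·315/19.2 = 9.8438, x_2* = 6.5489.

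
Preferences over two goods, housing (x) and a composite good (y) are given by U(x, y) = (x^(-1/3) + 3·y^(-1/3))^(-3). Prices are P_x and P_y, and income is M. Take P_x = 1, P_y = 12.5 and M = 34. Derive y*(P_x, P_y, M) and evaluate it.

y* = 2.2054

With the ratio pinned down, the budget gives x* = M/(P_x + P_y·(y/x)) and y* = (y/x)·x*.
Numerically y/x = 0.342893, so x* = 34/(1 + 12.5·0.342893) = 6.4319 and y* = 0.342893·6.4319 = 2.2054.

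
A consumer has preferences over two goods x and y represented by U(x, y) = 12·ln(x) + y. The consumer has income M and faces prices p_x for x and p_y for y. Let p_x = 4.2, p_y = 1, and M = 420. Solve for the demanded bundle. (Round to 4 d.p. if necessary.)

x* = 2.8571, y* = 408

MU_x = 12/x, MU_y = 1. Tangency: 12/x = p_x/p_y.
So x*(p_x,p_y) = 12·p_y/p_x, independent of income; and y* = (M − 12·p_y)/p_y.
At the given prices: x* = 12·1/4.2 = 2.8571, and y* = 408.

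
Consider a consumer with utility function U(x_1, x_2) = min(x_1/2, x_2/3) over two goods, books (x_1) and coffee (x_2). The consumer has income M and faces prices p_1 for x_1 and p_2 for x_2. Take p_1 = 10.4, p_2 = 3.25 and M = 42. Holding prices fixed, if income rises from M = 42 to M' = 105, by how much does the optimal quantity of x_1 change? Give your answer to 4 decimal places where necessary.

Δx_1* = 4.1244

Leontief preferences: the optimum is at the kink where x_1/2 = x_2/3, i.e. x_2 = (3/2)·x_1.
Budget: p_1·x_1 + p_2·(3/2)·x_1 = M, so (2·p_1 + 3·p_2)·x_1 = 2·M.
Demand: x_1*(p_1,p_2,M) = 2·M/(2·p_1 + 3·p_2), x_2* = 3·M/(2·p_1 + 3·p_2).
Here 2·10.4 + 3·3.25 = 30.55, giving x_1* = 2.7496.
At M' = 105: x_1* = 6.874. Change: 6.874 − 2.7496 = 4.1244.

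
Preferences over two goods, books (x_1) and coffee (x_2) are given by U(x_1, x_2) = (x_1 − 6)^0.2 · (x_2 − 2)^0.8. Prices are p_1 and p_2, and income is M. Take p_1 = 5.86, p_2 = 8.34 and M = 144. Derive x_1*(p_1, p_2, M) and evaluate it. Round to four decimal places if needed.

This is Cobb-Douglas in (x_1−6, x_2−2): tangency gives 0.2·p_2·(x_2−2) = 0.8·p_1·(x_1−6).
After buying the subsistence bundle (6, 2), a share 0.2 of the remaining income goes to x_1: x_1* = 6 + 0.2·(M − 6p_1 − 2p_2)/p_1.
Discretionary income = 144 − 6·5.86 − 2·8.34 = 92.16; x_1* = 6 + 0.2·92.16/5.86 = 9.1454.

x_1* = 9.1454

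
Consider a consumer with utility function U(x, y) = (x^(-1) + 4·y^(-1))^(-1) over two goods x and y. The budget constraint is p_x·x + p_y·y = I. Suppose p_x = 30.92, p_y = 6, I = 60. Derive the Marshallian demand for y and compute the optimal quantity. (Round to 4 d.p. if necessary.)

MU_x ∝ x^(-2), MU_y ∝ 4·y^(-2), so MRS = (1/4)·(y/x)^(2) = p_x/p_y.
Solve for the ratio: y/x = [4·p_x/p_y]^(0.5).
With the ratio pinned down, the budget gives x* = I/(p_x + p_y·(y/x)) and y* = (y/x)·x*.
Numerically y/x = 4.540191, so x* = 60/(30.92 + 6·4.540191) = 1.0316 and y* = 4.540191·1.0316 = 4.6837.

y* = 4.6837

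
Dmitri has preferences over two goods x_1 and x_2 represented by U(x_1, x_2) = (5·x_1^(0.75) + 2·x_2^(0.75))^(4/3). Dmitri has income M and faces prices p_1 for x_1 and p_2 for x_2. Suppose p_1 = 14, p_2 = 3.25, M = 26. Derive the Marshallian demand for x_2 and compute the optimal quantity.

x_2* = 5.3739

From the CES first-order condition, (5/2)·(x_2/x_1)^(0.25) = p_1/p_2.
Hence x_2/x_1 = ((2/5)·p_1/p_2)^(1/(0.25)), i.e. raised to the 4 power.
With the ratio pinned down, the budget gives x_1* = M/(p_1 + p_2·(x_2/x_1)) and x_2* = (x_2/x_1)·x_1*.
Numerically x_2/x_1 = 8.814926, so x_1* = 26/(14 + 3.25·8.814926) = 0.6096 and x_2* = 8.814926·0.6096 = 5.3739.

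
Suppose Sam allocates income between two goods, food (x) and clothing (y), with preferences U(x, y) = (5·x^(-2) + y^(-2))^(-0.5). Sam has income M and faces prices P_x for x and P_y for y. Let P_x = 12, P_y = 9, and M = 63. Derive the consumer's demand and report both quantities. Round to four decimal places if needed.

x* = 3.5407, y* = 2.279

Substitute y = (y/x)·x into the budget: x* = M/(P_x + P_y·(y/x)).
Numerically y/x = 0.64366, so x* = 63/(12 + 9·0.64366) = 3.5407 and y* = 0.64366·3.5407 = 2.279.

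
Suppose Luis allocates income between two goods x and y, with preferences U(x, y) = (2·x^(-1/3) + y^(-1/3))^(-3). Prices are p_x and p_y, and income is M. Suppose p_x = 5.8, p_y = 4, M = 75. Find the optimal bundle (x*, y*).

x* = 8.3867, y* = 6.5893

From the CES first-order condition, 2·(y/x)^(4/3) = p_x/p_y.
Hence y/x = ((1/2)·p_x/p_y)^(1/(4/3)), i.e. raised to the 0.75 power.
Substitute y = (y/x)·x into the budget: x* = M/(p_x + p_y·(y/x)).
Numerically y/x = 0.785694, so x* = 75/(5.8 + 4·0.785694) = 8.3867 and y* = 0.785694·8.3867 = 6.5893.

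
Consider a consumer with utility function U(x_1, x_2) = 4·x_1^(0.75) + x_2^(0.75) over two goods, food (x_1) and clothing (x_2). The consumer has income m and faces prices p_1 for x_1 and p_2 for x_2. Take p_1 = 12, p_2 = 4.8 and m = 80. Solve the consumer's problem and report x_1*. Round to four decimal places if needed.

MRS = MU_x_1/MU_x_2 = 4·(x_2/x_1)^(0.25). Set equal to p_1/p_2.
Hence x_2/x_1 = ((1/4)·p_1/p_2)^(1/(0.25)), i.e. raised to the 4 power.
With the ratio pinned down, the budget gives x_1* = m/(p_1 + p_2·(x_2/x_1)) and x_2* = (x_2/x_1)·x_1*.
Numerically x_2/x_1 = 0.152588, so x_1* = 80/(12 + 4.8·0.152588) = 6.2832.

x_1* = 6.2832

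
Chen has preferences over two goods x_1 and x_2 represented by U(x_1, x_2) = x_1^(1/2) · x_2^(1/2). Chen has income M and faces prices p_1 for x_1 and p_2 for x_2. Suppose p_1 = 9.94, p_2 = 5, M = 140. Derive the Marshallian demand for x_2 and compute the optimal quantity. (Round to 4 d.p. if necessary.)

x_2* = 14

At p_1=9.94, p_2=5, M=140: x_2* = 0.5·140/5 = 14.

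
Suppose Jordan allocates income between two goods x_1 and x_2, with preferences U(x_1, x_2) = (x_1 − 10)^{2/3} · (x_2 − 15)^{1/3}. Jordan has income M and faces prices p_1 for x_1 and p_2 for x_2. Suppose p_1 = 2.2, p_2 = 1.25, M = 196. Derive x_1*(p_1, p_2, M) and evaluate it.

Let x_1' = x_1−10, x_2' = x_2−15. MRS = 2·x_2'/x_1' = p_1/p_2.
Substituting into the budget: x_1* = 10 + 2/3·(M − 10·p_1 − 15·p_2)/p_1, and x_2* = 15 + 1/3·(…)/p_2.
Discretionary income = 196 − 10·2.2 − 15·1.25 = 155.25; x_1* = 10 + 2/3·155.25/2.2 = 57.0455.

x_1* = 57.0455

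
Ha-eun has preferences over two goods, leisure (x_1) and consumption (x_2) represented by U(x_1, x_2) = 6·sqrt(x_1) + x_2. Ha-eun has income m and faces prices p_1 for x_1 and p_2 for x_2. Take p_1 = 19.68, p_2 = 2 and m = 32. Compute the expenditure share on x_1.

Utility is quasi-linear in x_2; the FOC for x_1 is 3/√x_1 = p_1/p_2.
Solve: √x_1 = 3·p_2/p_1, so x_1*(p_1,p_2) = (3·p_2/p_1)², and x_2* = (m − p_1·x_1*)/p_2.
Plugging in: x_1* = (3·2/19.68)² = 0.093, x_2* = 15.0854.
Expenditure on x_1: 19.68·0.093 = 1.8293; share = 0.0572.

share on x_1 = 0.0572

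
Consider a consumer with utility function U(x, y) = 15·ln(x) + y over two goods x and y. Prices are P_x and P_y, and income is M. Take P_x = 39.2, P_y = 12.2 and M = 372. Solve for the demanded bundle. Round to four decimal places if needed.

MU_x = 15/x, MU_y = 1. Tangency: 15/x = P_x/P_y.
So x*(P_x,P_y) = 15·P_y/P_x, independent of income; and y* = (M − 15·P_y)/P_y.
At the given prices: x* = 15·12.2/39.2 = 4.6684, and y* = 15.4918.

x* = 4.6684, y* = 15.4918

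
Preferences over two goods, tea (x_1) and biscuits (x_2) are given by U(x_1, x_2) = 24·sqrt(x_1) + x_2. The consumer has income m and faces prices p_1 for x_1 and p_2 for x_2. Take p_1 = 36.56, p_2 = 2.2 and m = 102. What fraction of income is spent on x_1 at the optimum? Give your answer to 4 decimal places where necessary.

share on x_1 = 0.1869

Plugging in: x_1* = (12·2.2/36.56)² = 0.5214, x_2* = 37.6984.
Expenditure on x_1: 36.56·0.5214 = 19.0635; share = 0.1869.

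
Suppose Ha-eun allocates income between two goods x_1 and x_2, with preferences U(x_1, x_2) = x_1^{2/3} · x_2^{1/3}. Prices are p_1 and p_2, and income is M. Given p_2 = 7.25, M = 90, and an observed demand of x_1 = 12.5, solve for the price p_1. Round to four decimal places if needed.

p_1 = 4.8

MU_x_1/MU_x_2 = (2/3·x_2)/(1/3·x_1); tangency sets this equal to p_1/p_2.
So 2/3·p_2·x_2 = 1/3·p_1·x_1; combined with the budget, a share 2/3 of income goes to x_1.
Demand: x_1*(p_1,p_2,M) = 2/3·M/p_1 and x_2* = 1/3·M/p_2.
Set x_1* = 12.5 in the demand function and solve for p_1: p_1 = 4.8.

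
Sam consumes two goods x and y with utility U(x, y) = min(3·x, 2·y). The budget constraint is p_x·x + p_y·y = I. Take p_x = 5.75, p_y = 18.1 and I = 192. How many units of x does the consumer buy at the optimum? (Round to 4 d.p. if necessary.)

Demand: x*(p_x,p_y,I) = 2·I/(2·p_x + 3·p_y), y* = 3·I/(2·p_x + 3·p_y).
Here 2·5.75 + 3·18.1 = 65.8, giving x* = 5.8359.

x* = 5.8359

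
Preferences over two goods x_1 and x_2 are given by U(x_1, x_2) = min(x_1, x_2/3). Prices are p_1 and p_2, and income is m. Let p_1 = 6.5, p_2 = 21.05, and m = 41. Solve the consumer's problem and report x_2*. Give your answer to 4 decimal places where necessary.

x_2* = 1.766

Demand: x_1*(p_1,p_2,m) = m/(p_1 + 3·p_2), x_2* = 3·m/(p_1 + 3·p_2).
Here 6.5 + 3·21.05 = 69.65, giving x_2* = 1.766.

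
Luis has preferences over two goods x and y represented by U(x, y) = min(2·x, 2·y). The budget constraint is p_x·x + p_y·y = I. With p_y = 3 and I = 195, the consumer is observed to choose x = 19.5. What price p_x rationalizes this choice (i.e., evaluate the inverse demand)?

p_x = 7

Leontief preferences: the optimum is at the kink where x/2 = y/2, i.e. y = x.
Budget: p_x·x + p_y·x = I, so (2·p_x + 2·p_y)·x = 2·I.
Demand: x*(p_x,p_y,I) = 2·I/(2·p_x + 2·p_y), y* = 2·I/(2·p_x + 2·p_y).
Set x* = 19.5 in the demand function and solve for p_x: p_x = 7.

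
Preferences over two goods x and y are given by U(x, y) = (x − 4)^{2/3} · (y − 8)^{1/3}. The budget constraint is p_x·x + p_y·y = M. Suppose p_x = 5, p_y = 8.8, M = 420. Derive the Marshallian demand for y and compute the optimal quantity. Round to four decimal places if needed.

MRS = 2·(y−8)/(x−4). Tangency with p_x/p_y gives y−8 = (1/2)·(p_x/p_y)·(x−4).
After buying the subsistence bundle (4, 8), a share 2/3 of the remaining income goes to x: x* = 4 + 2/3·(M − 4p_x − 8p_y)/p_x.
Discretionary income = 420 − 4·5 − 8·8.8 = 329.6; y* = 8 + 1/3·329.6/8.8 = 20.4848.

y* = 20.4848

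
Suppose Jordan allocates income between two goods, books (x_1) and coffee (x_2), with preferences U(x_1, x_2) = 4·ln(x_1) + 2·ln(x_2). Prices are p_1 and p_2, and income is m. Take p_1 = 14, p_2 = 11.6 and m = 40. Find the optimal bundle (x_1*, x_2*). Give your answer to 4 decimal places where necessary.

Tangency: MRS = 2·x_2/x_1 = p_1/p_2.
Rearranging, p_2·x_2 = (1/2)·p_1·x_1. Substituting into the budget gives p_1·x_1·(1 + (1/2)) = m.
Demand: x_1*(p_1,p_2,m) = 2/3·m/p_1 and x_2* = 1/3·m/p_2.
At p_1=14, p_2=11.6, m=40: x_1* = 2/3·40/14 = 1.9048, x_2* = 1.1494.

x_1* = 1.9048, x_2* = 1.1494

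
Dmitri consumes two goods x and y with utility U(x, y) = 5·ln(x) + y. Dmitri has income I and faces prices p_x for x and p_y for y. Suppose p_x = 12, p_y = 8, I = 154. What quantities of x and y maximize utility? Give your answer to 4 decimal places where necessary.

x* = 3.3333, y* = 14.25

Set MRS = p_x/p_y: (5/x)/1 = p_x/p_y.
So x*(p_x,p_y) = 5·p_y/p_x, independent of income; and y* = (I − 5·p_y)/p_y.
At the given prices: x* = 5·8/12 = 3.3333, and y* = 14.25.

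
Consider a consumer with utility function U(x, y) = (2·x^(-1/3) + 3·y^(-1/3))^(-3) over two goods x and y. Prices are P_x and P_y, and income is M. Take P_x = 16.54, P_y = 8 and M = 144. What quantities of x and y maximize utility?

MRS = MU_x/MU_y = (2/3)·(y/x)^(4/3). Set equal to P_x/P_y.
Solve for the ratio: y/x = [(3/2)·P_x/P_y]^(0.75).
Substitute y = (y/x)·x into the budget: x* = M/(P_x + P_y·(y/x)).
Numerically y/x = 2.336967, so x* = 144/(16.54 + 8·2.336967) = 4.0868 and y* = 2.336967·4.0868 = 9.5506.

x* = 4.0868, y* = 9.5506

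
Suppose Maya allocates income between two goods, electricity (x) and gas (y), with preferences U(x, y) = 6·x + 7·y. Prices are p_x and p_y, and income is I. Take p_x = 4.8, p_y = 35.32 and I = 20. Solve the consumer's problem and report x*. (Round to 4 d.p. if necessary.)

Perfect substitutes: compare marginal utility per dollar. 6/p_x vs 7/p_y → 1.25 vs 0.1982.
x gives more utility per dollar, so spend all income on x: x* = I/p_x, y* = 0.
Numerically: x* = 4.1667, y* = 0.

x* = 4.1667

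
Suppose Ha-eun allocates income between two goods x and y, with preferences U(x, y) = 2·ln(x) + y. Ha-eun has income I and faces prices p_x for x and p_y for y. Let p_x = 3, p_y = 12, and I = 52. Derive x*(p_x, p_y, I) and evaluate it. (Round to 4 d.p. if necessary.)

MU_x = 2/x, MU_y = 1. Tangency: 2/x = p_x/p_y.
So x*(p_x,p_y) = 2·p_y/p_x, independent of income; and y* = (I − 2·p_y)/p_y.
At the given prices: x* = 2·12/3 = 8.

x* = 8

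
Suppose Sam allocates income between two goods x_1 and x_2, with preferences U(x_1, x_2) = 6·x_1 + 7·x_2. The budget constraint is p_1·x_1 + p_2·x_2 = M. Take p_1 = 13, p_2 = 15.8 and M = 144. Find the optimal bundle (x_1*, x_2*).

Perfect substitutes: compare marginal utility per dollar. 6/p_1 vs 7/p_2 → 0.4615 vs 0.443.
x_1 gives more utility per dollar, so spend all income on x_1: x_1* = M/p_1, x_2* = 0.
Numerically: x_1* = 11.0769, x_2* = 0.

x_1* = 11.0769, x_2* = 0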